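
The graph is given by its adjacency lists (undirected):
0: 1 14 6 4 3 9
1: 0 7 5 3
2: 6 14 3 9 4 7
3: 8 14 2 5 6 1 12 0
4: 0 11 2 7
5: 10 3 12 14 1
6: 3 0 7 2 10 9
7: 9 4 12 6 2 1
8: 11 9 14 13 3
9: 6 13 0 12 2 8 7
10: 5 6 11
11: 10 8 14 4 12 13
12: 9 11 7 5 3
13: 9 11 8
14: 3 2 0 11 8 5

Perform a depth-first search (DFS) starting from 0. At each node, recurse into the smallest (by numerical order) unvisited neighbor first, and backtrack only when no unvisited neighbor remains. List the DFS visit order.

0, 1, 3, 2, 4, 7, 6, 9, 8, 11, 10, 5, 12, 14, 13

Visit 0
0 → 1
1 → 3
3 → 2
2 → 4
4 → 7
7 → 6
6 → 9
9 → 8
8 → 11
11 → 10
10 → 5
5 → 12
5 → 14
11 → 13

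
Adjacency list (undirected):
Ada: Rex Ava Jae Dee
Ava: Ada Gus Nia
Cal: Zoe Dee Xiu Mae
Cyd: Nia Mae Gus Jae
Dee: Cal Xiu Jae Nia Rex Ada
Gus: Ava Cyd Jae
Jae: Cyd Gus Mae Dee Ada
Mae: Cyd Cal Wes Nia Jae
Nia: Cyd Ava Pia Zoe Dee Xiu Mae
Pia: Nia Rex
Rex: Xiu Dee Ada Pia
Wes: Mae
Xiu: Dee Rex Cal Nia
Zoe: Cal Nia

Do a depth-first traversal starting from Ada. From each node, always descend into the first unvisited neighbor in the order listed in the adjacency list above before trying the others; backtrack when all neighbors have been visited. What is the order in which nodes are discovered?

Visit Ada
Ada → Rex
Rex → Xiu
Xiu → Dee
Dee → Cal
Cal → Zoe
Zoe → Nia
Nia → Cyd
Cyd → Mae
Mae → Wes
Mae → Jae
Jae → Gus
Gus → Ava
Nia → Pia

Ada Rex Xiu Dee Cal Zoe Nia Cyd Mae Wes Jae Gus Ava Pia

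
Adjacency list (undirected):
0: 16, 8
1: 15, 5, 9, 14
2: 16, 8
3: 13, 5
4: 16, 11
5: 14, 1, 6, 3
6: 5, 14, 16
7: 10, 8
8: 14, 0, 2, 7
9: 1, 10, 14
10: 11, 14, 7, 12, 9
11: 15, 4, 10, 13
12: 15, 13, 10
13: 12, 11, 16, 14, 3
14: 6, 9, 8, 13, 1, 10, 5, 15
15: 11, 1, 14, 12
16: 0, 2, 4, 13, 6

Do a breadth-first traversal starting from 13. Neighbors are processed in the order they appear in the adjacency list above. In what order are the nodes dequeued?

13, 12, 11, 16, 14, 3, 15, 10, 4, 0, 2, 6, 9, 8, 1, 5, 7

Visit 13; enqueue 12, 11, 16, 14, 3 → queue [12, 11, 16, 14, 3]
Visit 12; enqueue 15, 10 → queue [11, 16, 14, 3, 15, 10]
Visit 11; enqueue 4 → queue [16, 14, 3, 15, 10, 4]
Visit 16; enqueue 0, 2, 6 → queue [14, 3, 15, 10, 4, 0, 2, 6]
Visit 14; enqueue 9, 8, 1, 5 → queue [3, 15, 10, 4, 0, 2, 6, 9, 8, 1, 5]
Visit 3 → queue [15, 10, 4, 0, 2, 6, 9, 8, 1, 5]
Visit 15 → queue [10, 4, 0, 2, 6, 9, 8, 1, 5]
Visit 10; enqueue 7 → queue [4, 0, 2, 6, 9, 8, 1, 5, 7]
Visit 4 → queue [0, 2, 6, 9, 8, 1, 5, 7]
Visit 0 → queue [2, 6, 9, 8, 1, 5, 7]
Visit 2 → queue [6, 9, 8, 1, 5, 7]
Visit 6 → queue [9, 8, 1, 5, 7]
Visit 9 → queue [8, 1, 5, 7]
Visit 8 → queue [1, 5, 7]
Visit 1 → queue [5, 7]
Visit 5 → queue [7]
Visit 7 → queue []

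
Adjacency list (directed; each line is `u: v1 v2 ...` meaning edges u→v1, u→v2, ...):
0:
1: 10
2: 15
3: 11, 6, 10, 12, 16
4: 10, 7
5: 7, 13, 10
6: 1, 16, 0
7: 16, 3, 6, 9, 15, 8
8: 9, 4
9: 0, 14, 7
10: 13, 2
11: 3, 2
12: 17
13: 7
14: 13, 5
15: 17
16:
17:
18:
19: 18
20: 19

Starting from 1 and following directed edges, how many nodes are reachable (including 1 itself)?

18

BFS from 1 visits: 1, 10, 13, 2, 7, 15, 16, 3, 6, 9, 8, 17, 11, 12, 0, 14, 4, 5
Reachable nodes: 18 of 21 total.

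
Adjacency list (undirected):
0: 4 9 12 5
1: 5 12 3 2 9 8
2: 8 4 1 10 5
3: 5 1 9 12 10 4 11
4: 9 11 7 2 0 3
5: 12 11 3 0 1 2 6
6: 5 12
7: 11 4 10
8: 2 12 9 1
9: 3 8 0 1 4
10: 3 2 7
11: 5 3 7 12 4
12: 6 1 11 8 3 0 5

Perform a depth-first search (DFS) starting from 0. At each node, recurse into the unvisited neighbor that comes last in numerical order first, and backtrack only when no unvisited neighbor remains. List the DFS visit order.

Visit 0
0 → 12
12 → 11
11 → 7
7 → 10
10 → 3
3 → 9
9 → 8
8 → 2
2 → 5
5 → 6
5 → 1
2 → 4

0, 12, 11, 7, 10, 3, 9, 8, 2, 5, 6, 1, 4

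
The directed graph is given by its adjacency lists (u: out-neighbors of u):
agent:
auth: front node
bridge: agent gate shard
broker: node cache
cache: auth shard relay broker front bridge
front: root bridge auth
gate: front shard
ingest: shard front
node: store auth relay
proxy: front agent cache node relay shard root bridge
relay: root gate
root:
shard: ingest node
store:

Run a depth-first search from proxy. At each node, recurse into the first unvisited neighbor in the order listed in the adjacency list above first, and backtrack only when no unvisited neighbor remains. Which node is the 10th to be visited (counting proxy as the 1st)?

store

Visit proxy
proxy → front
front → root
front → bridge
bridge → agent
bridge → gate
gate → shard
shard → ingest
shard → node
node → store
node → auth
node → relay
proxy → cache
cache → broker

Visit order: proxy, front, root, bridge, agent, gate, shard, ingest, node, store, auth, relay, cache, broker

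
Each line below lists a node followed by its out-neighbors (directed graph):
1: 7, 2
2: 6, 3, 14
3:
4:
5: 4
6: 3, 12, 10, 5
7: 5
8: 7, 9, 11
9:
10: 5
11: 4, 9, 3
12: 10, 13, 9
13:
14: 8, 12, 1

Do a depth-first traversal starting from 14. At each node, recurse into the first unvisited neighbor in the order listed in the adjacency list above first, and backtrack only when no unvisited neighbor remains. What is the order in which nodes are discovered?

Visit 14
14 → 8
8 → 7
7 → 5
5 → 4
8 → 9
8 → 11
11 → 3
14 → 12
12 → 10
12 → 13
14 → 1
1 → 2
2 → 6

14, 8, 7, 5, 4, 9, 11, 3, 12, 10, 13, 1, 2, 6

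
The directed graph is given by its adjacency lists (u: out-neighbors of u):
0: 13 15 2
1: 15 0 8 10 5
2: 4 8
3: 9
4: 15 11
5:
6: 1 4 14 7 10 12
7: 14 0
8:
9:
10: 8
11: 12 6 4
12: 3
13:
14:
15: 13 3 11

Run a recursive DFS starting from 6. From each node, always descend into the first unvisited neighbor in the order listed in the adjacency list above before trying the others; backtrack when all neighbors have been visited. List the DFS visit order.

Visit 6
6 → 1
1 → 15
15 → 13
15 → 3
3 → 9
15 → 11
11 → 12
11 → 4
1 → 0
0 → 2
2 → 8
1 → 10
1 → 5
6 → 14
6 → 7

6, 1, 15, 13, 3, 9, 11, 12, 4, 0, 2, 8, 10, 5, 14, 7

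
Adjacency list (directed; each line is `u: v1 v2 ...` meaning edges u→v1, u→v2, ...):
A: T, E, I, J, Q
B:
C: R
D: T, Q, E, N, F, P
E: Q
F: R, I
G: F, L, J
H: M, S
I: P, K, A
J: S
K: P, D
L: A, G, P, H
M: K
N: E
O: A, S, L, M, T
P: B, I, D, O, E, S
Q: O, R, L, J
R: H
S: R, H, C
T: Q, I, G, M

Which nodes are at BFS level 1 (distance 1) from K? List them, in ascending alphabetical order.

Level 0: K
Level 1: D, P
Level 2: B, E, F, I, N, O, Q, S, T
Level 3: A, C, G, H, J, L, M, R

D, P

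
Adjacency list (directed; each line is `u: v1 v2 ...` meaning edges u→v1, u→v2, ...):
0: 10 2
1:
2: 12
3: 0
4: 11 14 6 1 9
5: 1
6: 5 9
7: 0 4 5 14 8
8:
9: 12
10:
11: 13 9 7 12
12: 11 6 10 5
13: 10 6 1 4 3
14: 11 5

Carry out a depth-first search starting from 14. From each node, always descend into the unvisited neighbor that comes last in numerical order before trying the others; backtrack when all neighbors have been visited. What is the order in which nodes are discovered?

Visit 14
14 → 11
11 → 13
13 → 10
13 → 6
6 → 9
9 → 12
12 → 5
5 → 1
13 → 4
13 → 3
3 → 0
0 → 2
11 → 7
7 → 8

14, 11, 13, 10, 6, 9, 12, 5, 1, 4, 3, 0, 2, 7, 8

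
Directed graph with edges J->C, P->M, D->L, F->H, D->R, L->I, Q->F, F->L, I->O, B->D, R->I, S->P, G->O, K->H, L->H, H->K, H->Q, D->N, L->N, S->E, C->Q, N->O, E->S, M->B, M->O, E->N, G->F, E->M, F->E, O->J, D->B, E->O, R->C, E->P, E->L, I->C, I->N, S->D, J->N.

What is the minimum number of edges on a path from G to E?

Level 0: G
Level 1: F, O
Level 2: E, H, J, L
Level 3: C, I, K, M, N, P, Q, S
Level 4: B, D
Level 5: R
E first appears at level 2.

2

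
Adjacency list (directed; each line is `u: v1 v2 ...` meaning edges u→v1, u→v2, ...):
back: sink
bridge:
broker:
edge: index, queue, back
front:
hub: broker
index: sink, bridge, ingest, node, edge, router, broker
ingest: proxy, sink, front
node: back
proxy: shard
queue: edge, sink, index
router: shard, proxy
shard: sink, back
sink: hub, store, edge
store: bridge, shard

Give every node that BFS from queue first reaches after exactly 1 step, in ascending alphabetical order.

edge, index, sink

Level 0: queue
Level 1: edge, index, sink
Level 2: back, bridge, broker, hub, ingest, node, router, store
Level 3: front, proxy, shard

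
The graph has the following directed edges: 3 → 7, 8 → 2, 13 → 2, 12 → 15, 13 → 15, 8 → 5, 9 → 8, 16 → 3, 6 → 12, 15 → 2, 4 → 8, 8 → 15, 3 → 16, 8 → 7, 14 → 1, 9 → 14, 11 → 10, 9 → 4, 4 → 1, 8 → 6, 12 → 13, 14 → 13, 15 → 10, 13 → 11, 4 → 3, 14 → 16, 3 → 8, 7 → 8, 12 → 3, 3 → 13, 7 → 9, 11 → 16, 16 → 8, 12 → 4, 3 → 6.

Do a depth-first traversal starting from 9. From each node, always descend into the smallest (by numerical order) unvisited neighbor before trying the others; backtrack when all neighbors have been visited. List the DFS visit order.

Visit 9
9 → 4
4 → 1
4 → 3
3 → 6
6 → 12
12 → 13
13 → 2
13 → 11
11 → 10
11 → 16
16 → 8
8 → 5
8 → 7
8 → 15
9 → 14

9, 4, 1, 3, 6, 12, 13, 2, 11, 10, 16, 8, 5, 7, 15, 14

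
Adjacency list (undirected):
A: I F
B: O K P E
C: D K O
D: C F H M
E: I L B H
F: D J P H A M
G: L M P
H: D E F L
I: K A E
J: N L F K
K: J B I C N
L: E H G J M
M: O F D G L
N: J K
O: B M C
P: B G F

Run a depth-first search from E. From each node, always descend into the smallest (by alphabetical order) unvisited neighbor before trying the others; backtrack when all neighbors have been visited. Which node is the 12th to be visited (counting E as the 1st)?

M

Visit E
E → B
B → K
K → C
C → D
D → F
F → A
A → I
F → H
H → L
L → G
G → M
M → O
G → P
L → J
J → N

Visit order: E, B, K, C, D, F, A, I, H, L, G, M, O, P, J, N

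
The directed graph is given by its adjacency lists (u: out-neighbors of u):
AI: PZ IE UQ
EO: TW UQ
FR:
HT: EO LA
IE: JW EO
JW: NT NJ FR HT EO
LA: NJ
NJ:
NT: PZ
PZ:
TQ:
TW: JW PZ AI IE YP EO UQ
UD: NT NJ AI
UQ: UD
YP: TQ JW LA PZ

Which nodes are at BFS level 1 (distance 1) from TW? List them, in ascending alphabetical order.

Level 0: TW
Level 1: AI, EO, IE, JW, PZ, UQ, YP
Level 2: FR, HT, LA, NJ, NT, TQ, UD

AI, EO, IE, JW, PZ, UQ, YP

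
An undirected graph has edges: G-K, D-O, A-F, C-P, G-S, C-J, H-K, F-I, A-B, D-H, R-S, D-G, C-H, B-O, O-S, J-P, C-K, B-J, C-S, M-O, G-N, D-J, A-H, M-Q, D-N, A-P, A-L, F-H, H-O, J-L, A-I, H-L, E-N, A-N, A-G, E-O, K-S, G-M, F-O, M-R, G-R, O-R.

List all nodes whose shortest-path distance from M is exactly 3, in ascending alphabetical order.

Level 0: M
Level 1: G, O, Q, R
Level 2: A, B, D, E, F, H, K, N, S
Level 3: C, I, J, L, P

C, I, J, L, P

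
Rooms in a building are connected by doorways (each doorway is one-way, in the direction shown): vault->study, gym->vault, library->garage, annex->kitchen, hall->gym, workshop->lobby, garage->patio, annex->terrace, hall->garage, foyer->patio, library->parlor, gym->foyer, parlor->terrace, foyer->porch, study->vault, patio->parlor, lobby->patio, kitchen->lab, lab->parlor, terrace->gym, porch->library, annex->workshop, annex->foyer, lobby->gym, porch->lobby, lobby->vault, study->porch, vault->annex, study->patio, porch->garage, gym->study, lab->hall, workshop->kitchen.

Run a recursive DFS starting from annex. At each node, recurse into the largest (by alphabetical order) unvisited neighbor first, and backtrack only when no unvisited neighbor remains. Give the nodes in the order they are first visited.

annex, workshop, lobby, vault, study, porch, library, parlor, terrace, gym, foyer, patio, garage, kitchen, lab, hall

Visit annex
annex → workshop
workshop → lobby
lobby → vault
vault → study
study → porch
porch → library
library → parlor
parlor → terrace
terrace → gym
gym → foyer
foyer → patio
library → garage
workshop → kitchen
kitchen → lab
lab → hall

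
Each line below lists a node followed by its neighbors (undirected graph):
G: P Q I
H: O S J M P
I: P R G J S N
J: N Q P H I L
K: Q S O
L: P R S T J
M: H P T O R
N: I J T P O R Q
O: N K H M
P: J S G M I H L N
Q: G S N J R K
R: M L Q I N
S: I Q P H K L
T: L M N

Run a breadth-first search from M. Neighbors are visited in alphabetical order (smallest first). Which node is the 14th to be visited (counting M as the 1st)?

Q

Visit M; enqueue H, O, P, R, T → queue [H, O, P, R, T]
Visit H; enqueue J, S → queue [O, P, R, T, J, S]
Visit O; enqueue K, N → queue [P, R, T, J, S, K, N]
Visit P; enqueue G, I, L → queue [R, T, J, S, K, N, G, I, L]
Visit R; enqueue Q → queue [T, J, S, K, N, G, I, L, Q]
Visit T → queue [J, S, K, N, G, I, L, Q]
Visit J → queue [S, K, N, G, I, L, Q]
Visit S → queue [K, N, G, I, L, Q]
Visit K → queue [N, G, I, L, Q]
Visit N → queue [G, I, L, Q]
Visit G → queue [I, L, Q]
Visit I → queue [L, Q]
Visit L → queue [Q]
Visit Q → queue []

Visit order: M, H, O, P, R, T, J, S, K, N, G, I, L, Q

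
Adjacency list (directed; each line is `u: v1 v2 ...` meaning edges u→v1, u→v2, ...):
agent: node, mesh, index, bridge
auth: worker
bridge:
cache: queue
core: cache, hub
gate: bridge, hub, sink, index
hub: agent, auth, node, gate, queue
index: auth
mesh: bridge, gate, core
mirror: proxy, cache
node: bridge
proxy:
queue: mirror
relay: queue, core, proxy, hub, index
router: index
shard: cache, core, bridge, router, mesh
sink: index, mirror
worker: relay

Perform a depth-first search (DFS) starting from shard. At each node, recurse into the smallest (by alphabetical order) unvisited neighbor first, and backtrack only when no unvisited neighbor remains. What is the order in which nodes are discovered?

shard, bridge, cache, queue, mirror, proxy, core, hub, agent, index, auth, worker, relay, mesh, gate, sink, node, router

Visit shard
shard → bridge
shard → cache
cache → queue
queue → mirror
mirror → proxy
shard → core
core → hub
hub → agent
agent → index
index → auth
auth → worker
worker → relay
agent → mesh
mesh → gate
gate → sink
agent → node
shard → router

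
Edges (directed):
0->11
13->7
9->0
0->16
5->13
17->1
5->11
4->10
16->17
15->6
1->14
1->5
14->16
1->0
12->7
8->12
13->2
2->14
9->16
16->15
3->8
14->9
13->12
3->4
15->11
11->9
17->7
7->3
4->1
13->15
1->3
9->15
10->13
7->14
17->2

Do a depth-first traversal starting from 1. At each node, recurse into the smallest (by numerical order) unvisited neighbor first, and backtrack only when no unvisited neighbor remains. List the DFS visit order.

Visit 1
1 → 0
0 → 11
11 → 9
9 → 15
15 → 6
9 → 16
16 → 17
17 → 2
2 → 14
17 → 7
7 → 3
3 → 4
4 → 10
10 → 13
13 → 12
3 → 8
1 → 5

1 -> 0 -> 11 -> 9 -> 15 -> 6 -> 16 -> 17 -> 2 -> 14 -> 7 -> 3 -> 4 -> 10 -> 13 -> 12 -> 8 -> 5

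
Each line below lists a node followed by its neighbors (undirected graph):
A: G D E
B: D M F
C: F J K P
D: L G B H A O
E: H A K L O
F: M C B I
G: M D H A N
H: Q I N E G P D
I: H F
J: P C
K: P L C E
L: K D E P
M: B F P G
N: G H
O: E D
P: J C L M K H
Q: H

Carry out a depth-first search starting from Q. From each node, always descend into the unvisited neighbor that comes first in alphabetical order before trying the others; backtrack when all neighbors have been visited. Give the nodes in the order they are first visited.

Visit Q
Q → H
H → D
D → A
A → E
E → K
K → C
C → F
F → B
B → M
M → G
G → N
M → P
P → J
P → L
F → I
E → O

Q, H, D, A, E, K, C, F, B, M, G, N, P, J, L, I, O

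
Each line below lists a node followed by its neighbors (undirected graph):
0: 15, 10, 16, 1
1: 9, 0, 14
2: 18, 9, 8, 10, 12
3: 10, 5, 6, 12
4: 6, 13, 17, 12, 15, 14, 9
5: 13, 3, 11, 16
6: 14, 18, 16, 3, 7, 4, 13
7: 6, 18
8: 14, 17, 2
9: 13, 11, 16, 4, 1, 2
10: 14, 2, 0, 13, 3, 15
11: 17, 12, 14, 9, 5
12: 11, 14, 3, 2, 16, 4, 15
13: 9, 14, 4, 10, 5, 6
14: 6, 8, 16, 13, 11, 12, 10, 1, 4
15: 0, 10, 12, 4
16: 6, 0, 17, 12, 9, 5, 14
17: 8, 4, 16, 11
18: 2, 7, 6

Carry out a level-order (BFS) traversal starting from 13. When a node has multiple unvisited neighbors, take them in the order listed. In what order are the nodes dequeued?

13 → 9 → 14 → 4 → 10 → 5 → 6 → 11 → 16 → 1 → 2 → 8 → 12 → 17 → 15 → 0 → 3 → 18 → 7

Visit 13; enqueue 9, 14, 4, 10, 5, 6 → queue [9, 14, 4, 10, 5, 6]
Visit 9; enqueue 11, 16, 1, 2 → queue [14, 4, 10, 5, 6, 11, 16, 1, 2]
Visit 14; enqueue 8, 12 → queue [4, 10, 5, 6, 11, 16, 1, 2, 8, 12]
Visit 4; enqueue 17, 15 → queue [10, 5, 6, 11, 16, 1, 2, 8, 12, 17, 15]
Visit 10; enqueue 0, 3 → queue [5, 6, 11, 16, 1, 2, 8, 12, 17, 15, 0, 3]
Visit 5 → queue [6, 11, 16, 1, 2, 8, 12, 17, 15, 0, 3]
Visit 6; enqueue 18, 7 → queue [11, 16, 1, 2, 8, 12, 17, 15, 0, 3, 18, 7]
Visit 11 → queue [16, 1, 2, 8, 12, 17, 15, 0, 3, 18, 7]
Visit 16 → queue [1, 2, 8, 12, 17, 15, 0, 3, 18, 7]
Visit 1 → queue [2, 8, 12, 17, 15, 0, 3, 18, 7]
Visit 2 → queue [8, 12, 17, 15, 0, 3, 18, 7]
Visit 8 → queue [12, 17, 15, 0, 3, 18, 7]
Visit 12 → queue [17, 15, 0, 3, 18, 7]
Visit 17 → queue [15, 0, 3, 18, 7]
Visit 15 → queue [0, 3, 18, 7]
Visit 0 → queue [3, 18, 7]
Visit 3 → queue [18, 7]
Visit 18 → queue [7]
Visit 7 → queue []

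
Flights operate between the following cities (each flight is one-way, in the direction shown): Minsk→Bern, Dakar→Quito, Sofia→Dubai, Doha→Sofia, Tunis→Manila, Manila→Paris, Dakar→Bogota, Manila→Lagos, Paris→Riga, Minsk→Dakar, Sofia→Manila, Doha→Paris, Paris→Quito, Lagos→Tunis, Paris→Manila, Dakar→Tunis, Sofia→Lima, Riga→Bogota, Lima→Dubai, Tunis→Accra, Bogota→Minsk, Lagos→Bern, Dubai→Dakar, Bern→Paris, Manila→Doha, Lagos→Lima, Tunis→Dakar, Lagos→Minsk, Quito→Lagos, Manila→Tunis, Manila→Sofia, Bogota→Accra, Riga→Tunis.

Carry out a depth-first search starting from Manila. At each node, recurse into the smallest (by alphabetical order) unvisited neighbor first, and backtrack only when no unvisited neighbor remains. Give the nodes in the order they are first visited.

Visit Manila
Manila → Doha
Doha → Paris
Paris → Quito
Quito → Lagos
Lagos → Bern
Lagos → Lima
Lima → Dubai
Dubai → Dakar
Dakar → Bogota
Bogota → Accra
Bogota → Minsk
Dakar → Tunis
Paris → Riga
Doha → Sofia

Manila, Doha, Paris, Quito, Lagos, Bern, Lima, Dubai, Dakar, Bogota, Accra, Minsk, Tunis, Riga, Sofia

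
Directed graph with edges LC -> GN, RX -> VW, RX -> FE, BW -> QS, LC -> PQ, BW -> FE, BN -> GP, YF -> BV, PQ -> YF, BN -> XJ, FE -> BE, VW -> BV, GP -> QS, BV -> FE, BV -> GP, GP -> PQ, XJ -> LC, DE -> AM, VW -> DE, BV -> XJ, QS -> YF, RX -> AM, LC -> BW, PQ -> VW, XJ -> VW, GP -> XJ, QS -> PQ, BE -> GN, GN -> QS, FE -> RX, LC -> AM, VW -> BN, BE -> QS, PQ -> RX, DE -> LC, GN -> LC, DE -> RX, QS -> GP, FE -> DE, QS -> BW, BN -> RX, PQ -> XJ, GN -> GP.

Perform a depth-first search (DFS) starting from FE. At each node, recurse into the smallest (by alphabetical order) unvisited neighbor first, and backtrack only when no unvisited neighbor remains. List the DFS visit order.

FE → BE → GN → GP → PQ → RX → AM → VW → BN → XJ → LC → BW → QS → YF → BV → DE

Visit FE
FE → BE
BE → GN
GN → GP
GP → PQ
PQ → RX
RX → AM
RX → VW
VW → BN
BN → XJ
XJ → LC
LC → BW
BW → QS
QS → YF
YF → BV
VW → DE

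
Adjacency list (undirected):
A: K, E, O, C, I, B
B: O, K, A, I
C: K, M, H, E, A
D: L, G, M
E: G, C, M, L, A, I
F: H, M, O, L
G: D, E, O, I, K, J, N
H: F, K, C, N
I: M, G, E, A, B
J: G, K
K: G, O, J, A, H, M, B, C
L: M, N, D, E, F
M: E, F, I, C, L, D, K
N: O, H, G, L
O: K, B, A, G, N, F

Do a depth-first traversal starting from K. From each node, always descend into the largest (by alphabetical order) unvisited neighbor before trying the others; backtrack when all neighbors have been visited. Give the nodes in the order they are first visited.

K, O, N, L, M, I, G, J, E, C, H, F, A, B, D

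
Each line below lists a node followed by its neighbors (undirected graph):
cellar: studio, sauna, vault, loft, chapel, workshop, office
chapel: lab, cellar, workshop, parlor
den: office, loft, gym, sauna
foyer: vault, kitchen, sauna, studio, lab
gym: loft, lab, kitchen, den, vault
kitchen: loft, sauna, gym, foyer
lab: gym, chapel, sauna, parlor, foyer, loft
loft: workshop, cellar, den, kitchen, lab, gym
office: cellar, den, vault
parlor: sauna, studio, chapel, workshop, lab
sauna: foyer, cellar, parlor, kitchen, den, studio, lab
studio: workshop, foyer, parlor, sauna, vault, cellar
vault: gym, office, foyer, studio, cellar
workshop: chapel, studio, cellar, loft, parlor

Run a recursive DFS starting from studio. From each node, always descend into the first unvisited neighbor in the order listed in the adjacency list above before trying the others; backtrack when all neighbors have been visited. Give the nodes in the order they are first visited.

studio → workshop → chapel → lab → gym → loft → cellar → sauna → foyer → vault → office → den → kitchen → parlor

Visit studio
studio → workshop
workshop → chapel
chapel → lab
lab → gym
gym → loft
loft → cellar
cellar → sauna
sauna → foyer
foyer → vault
vault → office
office → den
foyer → kitchen
sauna → parlor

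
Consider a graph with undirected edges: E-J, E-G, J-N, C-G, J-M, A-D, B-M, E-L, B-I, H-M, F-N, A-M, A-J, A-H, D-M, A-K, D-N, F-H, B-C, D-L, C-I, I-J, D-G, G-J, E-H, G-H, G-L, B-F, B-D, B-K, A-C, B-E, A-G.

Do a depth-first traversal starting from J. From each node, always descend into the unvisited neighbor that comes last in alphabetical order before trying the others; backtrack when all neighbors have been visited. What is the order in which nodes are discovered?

Visit J
J → N
N → F
F → H
H → M
M → D
D → L
L → G
G → E
E → B
B → K
K → A
A → C
C → I

J N F H M D L G E B K A C I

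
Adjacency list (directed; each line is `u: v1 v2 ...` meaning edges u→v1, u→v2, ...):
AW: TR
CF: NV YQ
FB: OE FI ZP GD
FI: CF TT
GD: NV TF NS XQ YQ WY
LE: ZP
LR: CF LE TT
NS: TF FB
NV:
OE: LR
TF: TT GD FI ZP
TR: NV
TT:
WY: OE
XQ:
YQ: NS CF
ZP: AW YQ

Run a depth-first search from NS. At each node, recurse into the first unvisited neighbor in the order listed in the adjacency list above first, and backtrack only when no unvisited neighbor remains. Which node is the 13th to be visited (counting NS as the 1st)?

Visit NS
NS → TF
TF → TT
TF → GD
GD → NV
GD → XQ
GD → YQ
YQ → CF
GD → WY
WY → OE
OE → LR
LR → LE
LE → ZP
ZP → AW
AW → TR
TF → FI
NS → FB

Visit order: NS, TF, TT, GD, NV, XQ, YQ, CF, WY, OE, LR, LE, ZP, AW, TR, FI, FB

ZP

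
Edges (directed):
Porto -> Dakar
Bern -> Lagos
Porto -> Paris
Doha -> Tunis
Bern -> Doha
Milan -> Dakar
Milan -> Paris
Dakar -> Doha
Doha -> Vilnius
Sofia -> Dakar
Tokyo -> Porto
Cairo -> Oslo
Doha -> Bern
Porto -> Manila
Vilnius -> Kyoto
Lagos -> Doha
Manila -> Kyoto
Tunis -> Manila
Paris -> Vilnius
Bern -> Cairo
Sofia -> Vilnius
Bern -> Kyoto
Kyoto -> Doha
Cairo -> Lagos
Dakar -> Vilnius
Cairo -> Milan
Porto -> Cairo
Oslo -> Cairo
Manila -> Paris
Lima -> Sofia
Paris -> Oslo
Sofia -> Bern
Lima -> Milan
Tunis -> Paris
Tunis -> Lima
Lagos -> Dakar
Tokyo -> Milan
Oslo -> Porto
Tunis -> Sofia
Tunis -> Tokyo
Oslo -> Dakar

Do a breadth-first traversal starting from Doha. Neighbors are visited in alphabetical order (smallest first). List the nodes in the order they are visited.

Visit Doha; enqueue Bern, Tunis, Vilnius → queue [Bern, Tunis, Vilnius]
Visit Bern; enqueue Cairo, Kyoto, Lagos → queue [Tunis, Vilnius, Cairo, Kyoto, Lagos]
Visit Tunis; enqueue Lima, Manila, Paris, Sofia, Tokyo → queue [Vilnius, Cairo, Kyoto, Lagos, Lima, Manila, Paris, Sofia, Tokyo]
Visit Vilnius → queue [Cairo, Kyoto, Lagos, Lima, Manila, Paris, Sofia, Tokyo]
Visit Cairo; enqueue Milan, Oslo → queue [Kyoto, Lagos, Lima, Manila, Paris, Sofia, Tokyo, Milan, Oslo]
Visit Kyoto → queue [Lagos, Lima, Manila, Paris, Sofia, Tokyo, Milan, Oslo]
Visit Lagos; enqueue Dakar → queue [Lima, Manila, Paris, Sofia, Tokyo, Milan, Oslo, Dakar]
Visit Lima → queue [Manila, Paris, Sofia, Tokyo, Milan, Oslo, Dakar]
Visit Manila → queue [Paris, Sofia, Tokyo, Milan, Oslo, Dakar]
Visit Paris → queue [Sofia, Tokyo, Milan, Oslo, Dakar]
Visit Sofia → queue [Tokyo, Milan, Oslo, Dakar]
Visit Tokyo; enqueue Porto → queue [Milan, Oslo, Dakar, Porto]
Visit Milan → queue [Oslo, Dakar, Porto]
Visit Oslo → queue [Dakar, Porto]
Visit Dakar → queue [Porto]
Visit Porto → queue []

Doha -> Bern -> Tunis -> Vilnius -> Cairo -> Kyoto -> Lagos -> Lima -> Manila -> Paris -> Sofia -> Tokyo -> Milan -> Oslo -> Dakar -> Porto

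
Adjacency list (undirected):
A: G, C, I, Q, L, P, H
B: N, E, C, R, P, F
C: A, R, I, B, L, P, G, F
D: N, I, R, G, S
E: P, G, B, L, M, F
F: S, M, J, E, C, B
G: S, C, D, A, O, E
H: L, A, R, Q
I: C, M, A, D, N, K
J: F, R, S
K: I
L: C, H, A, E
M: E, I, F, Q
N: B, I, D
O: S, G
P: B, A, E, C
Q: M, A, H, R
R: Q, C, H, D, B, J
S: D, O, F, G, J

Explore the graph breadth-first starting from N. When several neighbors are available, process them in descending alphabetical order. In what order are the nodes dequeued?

N -> I -> D -> B -> M -> K -> C -> A -> S -> R -> G -> P -> F -> E -> Q -> L -> H -> O -> J

Visit N; enqueue I, D, B → queue [I, D, B]
Visit I; enqueue M, K, C, A → queue [D, B, M, K, C, A]
Visit D; enqueue S, R, G → queue [B, M, K, C, A, S, R, G]
Visit B; enqueue P, F, E → queue [M, K, C, A, S, R, G, P, F, E]
Visit M; enqueue Q → queue [K, C, A, S, R, G, P, F, E, Q]
Visit K → queue [C, A, S, R, G, P, F, E, Q]
Visit C; enqueue L → queue [A, S, R, G, P, F, E, Q, L]
Visit A; enqueue H → queue [S, R, G, P, F, E, Q, L, H]
Visit S; enqueue O, J → queue [R, G, P, F, E, Q, L, H, O, J]
Visit R → queue [G, P, F, E, Q, L, H, O, J]
Visit G → queue [P, F, E, Q, L, H, O, J]
Visit P → queue [F, E, Q, L, H, O, J]
Visit F → queue [E, Q, L, H, O, J]
Visit E → queue [Q, L, H, O, J]
Visit Q → queue [L, H, O, J]
Visit L → queue [H, O, J]
Visit H → queue [O, J]
Visit O → queue [J]
Visit J → queue []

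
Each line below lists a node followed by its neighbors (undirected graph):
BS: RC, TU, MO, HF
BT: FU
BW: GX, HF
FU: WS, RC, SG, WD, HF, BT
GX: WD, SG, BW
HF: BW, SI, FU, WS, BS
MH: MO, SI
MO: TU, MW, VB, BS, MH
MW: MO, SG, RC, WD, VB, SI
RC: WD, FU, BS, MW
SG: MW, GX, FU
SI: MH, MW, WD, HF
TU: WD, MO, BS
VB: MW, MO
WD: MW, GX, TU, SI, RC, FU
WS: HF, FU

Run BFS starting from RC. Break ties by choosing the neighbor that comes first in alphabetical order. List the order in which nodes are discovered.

Visit RC; enqueue BS, FU, MW, WD → queue [BS, FU, MW, WD]
Visit BS; enqueue HF, MO, TU → queue [FU, MW, WD, HF, MO, TU]
Visit FU; enqueue BT, SG, WS → queue [MW, WD, HF, MO, TU, BT, SG, WS]
Visit MW; enqueue SI, VB → queue [WD, HF, MO, TU, BT, SG, WS, SI, VB]
Visit WD; enqueue GX → queue [HF, MO, TU, BT, SG, WS, SI, VB, GX]
Visit HF; enqueue BW → queue [MO, TU, BT, SG, WS, SI, VB, GX, BW]
Visit MO; enqueue MH → queue [TU, BT, SG, WS, SI, VB, GX, BW, MH]
Visit TU → queue [BT, SG, WS, SI, VB, GX, BW, MH]
Visit BT → queue [SG, WS, SI, VB, GX, BW, MH]
Visit SG → queue [WS, SI, VB, GX, BW, MH]
Visit WS → queue [SI, VB, GX, BW, MH]
Visit SI → queue [VB, GX, BW, MH]
Visit VB → queue [GX, BW, MH]
Visit GX → queue [BW, MH]
Visit BW → queue [MH]
Visit MH → queue []

RC BS FU MW WD HF MO TU BT SG WS SI VB GX BW MH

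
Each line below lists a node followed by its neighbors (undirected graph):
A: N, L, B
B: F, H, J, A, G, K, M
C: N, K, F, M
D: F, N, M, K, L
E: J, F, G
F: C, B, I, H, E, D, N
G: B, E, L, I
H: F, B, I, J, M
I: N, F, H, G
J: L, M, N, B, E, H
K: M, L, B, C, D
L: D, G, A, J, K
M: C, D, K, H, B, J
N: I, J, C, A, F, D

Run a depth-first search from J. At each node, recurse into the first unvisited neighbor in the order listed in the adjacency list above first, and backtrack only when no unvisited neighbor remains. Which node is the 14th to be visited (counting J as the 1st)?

M

Visit J
J → L
L → D
D → F
F → C
C → N
N → I
I → H
H → B
B → A
B → G
G → E
B → K
K → M

Visit order: J, L, D, F, C, N, I, H, B, A, G, E, K, M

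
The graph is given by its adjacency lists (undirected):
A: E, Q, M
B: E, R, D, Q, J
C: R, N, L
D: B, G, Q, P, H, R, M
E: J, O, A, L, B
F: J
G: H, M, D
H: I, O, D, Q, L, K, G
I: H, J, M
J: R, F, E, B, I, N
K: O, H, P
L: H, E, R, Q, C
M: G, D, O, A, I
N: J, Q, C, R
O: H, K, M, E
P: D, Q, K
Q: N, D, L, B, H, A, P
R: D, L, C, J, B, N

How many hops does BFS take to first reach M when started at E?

Level 0: E
Level 1: A, B, J, L, O
Level 2: C, D, F, H, I, K, M, N, Q, R
Level 3: G, P
M first appears at level 2.

2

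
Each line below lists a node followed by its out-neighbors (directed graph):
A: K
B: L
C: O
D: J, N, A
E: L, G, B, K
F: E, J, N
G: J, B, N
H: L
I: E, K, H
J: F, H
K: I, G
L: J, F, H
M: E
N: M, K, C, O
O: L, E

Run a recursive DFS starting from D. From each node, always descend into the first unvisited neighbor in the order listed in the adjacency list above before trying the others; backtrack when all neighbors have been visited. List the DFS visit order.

D -> J -> F -> E -> L -> H -> G -> B -> N -> M -> K -> I -> C -> O -> A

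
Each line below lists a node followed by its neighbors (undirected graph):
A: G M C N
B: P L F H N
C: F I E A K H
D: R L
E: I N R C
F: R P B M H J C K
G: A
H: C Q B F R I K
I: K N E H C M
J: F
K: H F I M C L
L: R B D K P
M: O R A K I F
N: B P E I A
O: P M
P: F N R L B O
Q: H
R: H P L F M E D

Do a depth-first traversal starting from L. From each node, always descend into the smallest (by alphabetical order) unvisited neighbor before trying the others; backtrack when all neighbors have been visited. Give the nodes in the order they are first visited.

Visit L
L → B
B → F
F → C
C → A
A → G
A → M
M → I
I → E
E → N
N → P
P → O
P → R
R → D
R → H
H → K
H → Q
F → J

L, B, F, C, A, G, M, I, E, N, P, O, R, D, H, K, Q, J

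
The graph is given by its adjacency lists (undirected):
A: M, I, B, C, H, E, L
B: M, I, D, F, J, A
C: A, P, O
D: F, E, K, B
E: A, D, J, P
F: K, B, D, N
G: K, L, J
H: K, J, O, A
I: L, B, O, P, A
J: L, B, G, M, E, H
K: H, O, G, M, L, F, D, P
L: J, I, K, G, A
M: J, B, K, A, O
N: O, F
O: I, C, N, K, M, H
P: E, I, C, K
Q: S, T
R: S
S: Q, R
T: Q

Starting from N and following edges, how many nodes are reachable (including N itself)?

BFS from N visits: N, O, F, M, K, I, H, C, D, B, J, A, P, L, G, E
Reachable nodes: 16 of 20 total.

16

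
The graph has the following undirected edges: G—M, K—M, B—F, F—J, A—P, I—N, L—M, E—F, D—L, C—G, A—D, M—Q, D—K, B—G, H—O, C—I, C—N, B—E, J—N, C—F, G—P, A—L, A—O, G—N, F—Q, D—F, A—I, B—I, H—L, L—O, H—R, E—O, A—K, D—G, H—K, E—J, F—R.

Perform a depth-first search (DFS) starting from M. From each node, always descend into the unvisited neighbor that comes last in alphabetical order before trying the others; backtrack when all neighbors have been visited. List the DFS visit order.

Visit M
M → Q
Q → F
F → R
R → H
H → O
O → L
L → D
D → K
K → A
A → P
P → G
G → N
N → J
J → E
E → B
B → I
I → C

M, Q, F, R, H, O, L, D, K, A, P, G, N, J, E, B, I, C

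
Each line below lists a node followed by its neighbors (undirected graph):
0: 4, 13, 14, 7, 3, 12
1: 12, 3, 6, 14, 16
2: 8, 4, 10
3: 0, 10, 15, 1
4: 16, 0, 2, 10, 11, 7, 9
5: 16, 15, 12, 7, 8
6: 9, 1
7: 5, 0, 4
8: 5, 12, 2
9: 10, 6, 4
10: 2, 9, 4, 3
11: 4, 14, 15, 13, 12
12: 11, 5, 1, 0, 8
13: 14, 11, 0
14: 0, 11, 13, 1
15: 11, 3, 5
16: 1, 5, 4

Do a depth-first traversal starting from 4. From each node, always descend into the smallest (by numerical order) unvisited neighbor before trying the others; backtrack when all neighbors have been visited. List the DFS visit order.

Visit 4
4 → 0
0 → 3
3 → 1
1 → 6
6 → 9
9 → 10
10 → 2
2 → 8
8 → 5
5 → 7
5 → 12
12 → 11
11 → 13
13 → 14
11 → 15
5 → 16

4 → 0 → 3 → 1 → 6 → 9 → 10 → 2 → 8 → 5 → 7 → 12 → 11 → 13 → 14 → 15 → 16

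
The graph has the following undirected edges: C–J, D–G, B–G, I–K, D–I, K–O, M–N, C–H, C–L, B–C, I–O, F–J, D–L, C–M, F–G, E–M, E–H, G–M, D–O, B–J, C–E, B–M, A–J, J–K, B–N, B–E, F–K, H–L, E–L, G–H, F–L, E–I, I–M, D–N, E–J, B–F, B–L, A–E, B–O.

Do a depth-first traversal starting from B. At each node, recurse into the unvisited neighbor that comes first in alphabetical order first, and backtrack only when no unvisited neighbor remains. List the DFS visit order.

Visit B
B → C
C → E
E → A
A → J
J → F
F → G
G → D
D → I
I → K
K → O
I → M
M → N
D → L
L → H

B -> C -> E -> A -> J -> F -> G -> D -> I -> K -> O -> M -> N -> L -> H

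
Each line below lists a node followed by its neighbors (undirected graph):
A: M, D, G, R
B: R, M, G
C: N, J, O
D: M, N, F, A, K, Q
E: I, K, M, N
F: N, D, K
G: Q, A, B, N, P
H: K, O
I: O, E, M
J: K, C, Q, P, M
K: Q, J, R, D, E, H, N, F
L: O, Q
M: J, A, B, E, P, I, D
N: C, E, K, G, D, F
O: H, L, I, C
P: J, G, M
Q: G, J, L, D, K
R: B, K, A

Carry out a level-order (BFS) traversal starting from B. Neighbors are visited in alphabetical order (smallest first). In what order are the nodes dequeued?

Visit B; enqueue G, M, R → queue [G, M, R]
Visit G; enqueue A, N, P, Q → queue [M, R, A, N, P, Q]
Visit M; enqueue D, E, I, J → queue [R, A, N, P, Q, D, E, I, J]
Visit R; enqueue K → queue [A, N, P, Q, D, E, I, J, K]
Visit A → queue [N, P, Q, D, E, I, J, K]
Visit N; enqueue C, F → queue [P, Q, D, E, I, J, K, C, F]
Visit P → queue [Q, D, E, I, J, K, C, F]
Visit Q; enqueue L → queue [D, E, I, J, K, C, F, L]
Visit D → queue [E, I, J, K, C, F, L]
Visit E → queue [I, J, K, C, F, L]
Visit I; enqueue O → queue [J, K, C, F, L, O]
Visit J → queue [K, C, F, L, O]
Visit K; enqueue H → queue [C, F, L, O, H]
Visit C → queue [F, L, O, H]
Visit F → queue [L, O, H]
Visit L → queue [O, H]
Visit O → queue [H]
Visit H → queue []

B, G, M, R, A, N, P, Q, D, E, I, J, K, C, F, L, O, H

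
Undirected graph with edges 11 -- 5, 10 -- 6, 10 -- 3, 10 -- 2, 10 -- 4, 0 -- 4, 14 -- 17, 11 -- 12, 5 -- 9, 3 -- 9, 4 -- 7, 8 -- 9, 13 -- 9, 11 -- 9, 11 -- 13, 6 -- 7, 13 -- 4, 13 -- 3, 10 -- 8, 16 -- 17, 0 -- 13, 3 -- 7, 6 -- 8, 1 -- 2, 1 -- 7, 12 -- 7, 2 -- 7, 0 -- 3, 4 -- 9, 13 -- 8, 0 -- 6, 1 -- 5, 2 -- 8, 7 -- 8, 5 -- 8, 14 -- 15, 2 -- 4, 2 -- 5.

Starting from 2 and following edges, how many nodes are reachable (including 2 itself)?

14

BFS from 2 visits: 2, 10, 8, 7, 5, 4, 1, 6, 3, 13, 9, 12, 11, 0
Reachable nodes: 14 of 18 total.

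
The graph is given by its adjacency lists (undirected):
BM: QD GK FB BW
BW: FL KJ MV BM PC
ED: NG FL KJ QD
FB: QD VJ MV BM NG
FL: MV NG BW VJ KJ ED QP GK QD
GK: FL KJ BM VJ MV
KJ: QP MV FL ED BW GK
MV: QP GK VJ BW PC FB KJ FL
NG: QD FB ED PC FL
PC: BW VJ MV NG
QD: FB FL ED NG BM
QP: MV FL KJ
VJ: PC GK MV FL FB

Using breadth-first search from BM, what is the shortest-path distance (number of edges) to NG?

2

Level 0: BM
Level 1: BW, FB, GK, QD
Level 2: ED, FL, KJ, MV, NG, PC, VJ
Level 3: QP
NG first appears at level 2.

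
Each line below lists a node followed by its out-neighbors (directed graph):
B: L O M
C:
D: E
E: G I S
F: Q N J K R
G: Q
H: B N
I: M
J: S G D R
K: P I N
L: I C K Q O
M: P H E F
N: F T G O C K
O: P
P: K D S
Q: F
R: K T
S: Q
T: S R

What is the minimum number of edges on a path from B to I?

Level 0: B
Level 1: L, M, O
Level 2: C, E, F, H, I, K, P, Q
Level 3: D, G, J, N, R, S
Level 4: T
I first appears at level 2.

2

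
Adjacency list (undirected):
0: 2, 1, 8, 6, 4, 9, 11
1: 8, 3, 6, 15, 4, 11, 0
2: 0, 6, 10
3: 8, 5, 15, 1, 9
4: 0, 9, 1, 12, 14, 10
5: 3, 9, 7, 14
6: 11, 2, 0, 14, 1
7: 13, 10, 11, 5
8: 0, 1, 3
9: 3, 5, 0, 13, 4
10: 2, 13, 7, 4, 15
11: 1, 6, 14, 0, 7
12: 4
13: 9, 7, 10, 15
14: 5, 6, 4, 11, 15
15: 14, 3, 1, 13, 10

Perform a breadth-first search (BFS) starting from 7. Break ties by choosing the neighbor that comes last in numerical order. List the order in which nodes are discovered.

Visit 7; enqueue 13, 11, 10, 5 → queue [13, 11, 10, 5]
Visit 13; enqueue 15, 9 → queue [11, 10, 5, 15, 9]
Visit 11; enqueue 14, 6, 1, 0 → queue [10, 5, 15, 9, 14, 6, 1, 0]
Visit 10; enqueue 4, 2 → queue [5, 15, 9, 14, 6, 1, 0, 4, 2]
Visit 5; enqueue 3 → queue [15, 9, 14, 6, 1, 0, 4, 2, 3]
Visit 15 → queue [9, 14, 6, 1, 0, 4, 2, 3]
Visit 9 → queue [14, 6, 1, 0, 4, 2, 3]
Visit 14 → queue [6, 1, 0, 4, 2, 3]
Visit 6 → queue [1, 0, 4, 2, 3]
Visit 1; enqueue 8 → queue [0, 4, 2, 3, 8]
Visit 0 → queue [4, 2, 3, 8]
Visit 4; enqueue 12 → queue [2, 3, 8, 12]
Visit 2 → queue [3, 8, 12]
Visit 3 → queue [8, 12]
Visit 8 → queue [12]
Visit 12 → queue []

7 → 13 → 11 → 10 → 5 → 15 → 9 → 14 → 6 → 1 → 0 → 4 → 2 → 3 → 8 → 12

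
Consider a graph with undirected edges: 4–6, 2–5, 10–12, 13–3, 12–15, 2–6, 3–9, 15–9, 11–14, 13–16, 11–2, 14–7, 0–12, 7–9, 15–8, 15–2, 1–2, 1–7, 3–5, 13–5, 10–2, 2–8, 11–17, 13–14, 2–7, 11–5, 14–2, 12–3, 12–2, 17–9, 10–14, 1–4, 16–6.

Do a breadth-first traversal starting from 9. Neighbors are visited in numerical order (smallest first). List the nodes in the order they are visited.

9 → 3 → 7 → 15 → 17 → 5 → 12 → 13 → 1 → 2 → 14 → 8 → 11 → 0 → 10 → 16 → 4 → 6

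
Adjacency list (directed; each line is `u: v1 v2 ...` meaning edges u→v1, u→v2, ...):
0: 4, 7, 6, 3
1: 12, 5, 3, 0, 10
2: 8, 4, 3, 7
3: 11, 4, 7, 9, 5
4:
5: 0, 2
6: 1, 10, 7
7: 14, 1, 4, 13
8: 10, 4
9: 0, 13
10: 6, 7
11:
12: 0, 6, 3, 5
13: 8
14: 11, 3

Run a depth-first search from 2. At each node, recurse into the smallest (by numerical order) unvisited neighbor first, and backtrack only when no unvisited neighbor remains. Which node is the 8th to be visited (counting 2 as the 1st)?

10

Visit 2
2 → 3
3 → 4
3 → 5
5 → 0
0 → 6
6 → 1
1 → 10
10 → 7
7 → 13
13 → 8
7 → 14
14 → 11
1 → 12
3 → 9

Visit order: 2, 3, 4, 5, 0, 6, 1, 10, 7, 13, 8, 14, 11, 12, 9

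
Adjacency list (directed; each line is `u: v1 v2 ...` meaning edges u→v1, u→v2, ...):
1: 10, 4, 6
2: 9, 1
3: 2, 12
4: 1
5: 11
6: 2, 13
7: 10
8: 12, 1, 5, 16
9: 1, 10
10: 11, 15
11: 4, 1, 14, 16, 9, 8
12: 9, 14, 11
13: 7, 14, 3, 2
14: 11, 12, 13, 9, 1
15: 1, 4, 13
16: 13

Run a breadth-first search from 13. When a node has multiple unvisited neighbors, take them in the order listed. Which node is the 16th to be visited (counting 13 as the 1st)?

Visit 13; enqueue 7, 14, 3, 2 → queue [7, 14, 3, 2]
Visit 7; enqueue 10 → queue [14, 3, 2, 10]
Visit 14; enqueue 11, 12, 9, 1 → queue [3, 2, 10, 11, 12, 9, 1]
Visit 3 → queue [2, 10, 11, 12, 9, 1]
Visit 2 → queue [10, 11, 12, 9, 1]
Visit 10; enqueue 15 → queue [11, 12, 9, 1, 15]
Visit 11; enqueue 4, 16, 8 → queue [12, 9, 1, 15, 4, 16, 8]
Visit 12 → queue [9, 1, 15, 4, 16, 8]
Visit 9 → queue [1, 15, 4, 16, 8]
Visit 1; enqueue 6 → queue [15, 4, 16, 8, 6]
Visit 15 → queue [4, 16, 8, 6]
Visit 4 → queue [16, 8, 6]
Visit 16 → queue [8, 6]
Visit 8; enqueue 5 → queue [6, 5]
Visit 6 → queue [5]
Visit 5 → queue []

Visit order: 13, 7, 14, 3, 2, 10, 11, 12, 9, 1, 15, 4, 16, 8, 6, 5

5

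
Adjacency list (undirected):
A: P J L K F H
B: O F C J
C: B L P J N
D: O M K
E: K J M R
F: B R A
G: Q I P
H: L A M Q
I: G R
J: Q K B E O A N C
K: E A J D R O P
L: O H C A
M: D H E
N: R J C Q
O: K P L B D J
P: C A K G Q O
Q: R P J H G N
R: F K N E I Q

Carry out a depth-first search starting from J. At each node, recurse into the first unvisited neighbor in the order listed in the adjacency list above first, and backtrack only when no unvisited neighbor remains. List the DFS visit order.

J Q R F B O K E M D H L C P A G I N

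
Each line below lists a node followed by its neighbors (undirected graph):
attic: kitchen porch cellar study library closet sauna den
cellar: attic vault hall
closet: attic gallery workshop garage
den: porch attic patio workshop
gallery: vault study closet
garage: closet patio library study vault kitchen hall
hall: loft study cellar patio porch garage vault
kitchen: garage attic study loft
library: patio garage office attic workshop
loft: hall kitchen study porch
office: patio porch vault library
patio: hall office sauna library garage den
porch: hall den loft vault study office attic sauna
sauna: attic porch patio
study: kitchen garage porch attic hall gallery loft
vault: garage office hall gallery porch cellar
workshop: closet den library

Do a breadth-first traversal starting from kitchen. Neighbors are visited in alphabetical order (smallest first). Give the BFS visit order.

Visit kitchen; enqueue attic, garage, loft, study → queue [attic, garage, loft, study]
Visit attic; enqueue cellar, closet, den, library, porch, sauna → queue [garage, loft, study, cellar, closet, den, library, porch, sauna]
Visit garage; enqueue hall, patio, vault → queue [loft, study, cellar, closet, den, library, porch, sauna, hall, patio, vault]
Visit loft → queue [study, cellar, closet, den, library, porch, sauna, hall, patio, vault]
Visit study; enqueue gallery → queue [cellar, closet, den, library, porch, sauna, hall, patio, vault, gallery]
Visit cellar → queue [closet, den, library, porch, sauna, hall, patio, vault, gallery]
Visit closet; enqueue workshop → queue [den, library, porch, sauna, hall, patio, vault, gallery, workshop]
Visit den → queue [library, porch, sauna, hall, patio, vault, gallery, workshop]
Visit library; enqueue office → queue [porch, sauna, hall, patio, vault, gallery, workshop, office]
Visit porch → queue [sauna, hall, patio, vault, gallery, workshop, office]
Visit sauna → queue [hall, patio, vault, gallery, workshop, office]
Visit hall → queue [patio, vault, gallery, workshop, office]
Visit patio → queue [vault, gallery, workshop, office]
Visit vault → queue [gallery, workshop, office]
Visit gallery → queue [workshop, office]
Visit workshop → queue [office]
Visit office → queue []

kitchen -> attic -> garage -> loft -> study -> cellar -> closet -> den -> library -> porch -> sauna -> hall -> patio -> vault -> gallery -> workshop -> office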